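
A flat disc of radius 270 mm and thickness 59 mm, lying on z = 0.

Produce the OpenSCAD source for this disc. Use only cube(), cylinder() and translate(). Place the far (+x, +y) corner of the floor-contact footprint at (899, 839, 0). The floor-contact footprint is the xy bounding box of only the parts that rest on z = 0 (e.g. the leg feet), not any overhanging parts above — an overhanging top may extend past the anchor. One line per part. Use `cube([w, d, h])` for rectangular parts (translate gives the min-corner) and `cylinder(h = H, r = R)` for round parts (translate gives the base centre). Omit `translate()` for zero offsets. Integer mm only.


translate([629, 569, 0]) cylinder(h = 59, r = 270);


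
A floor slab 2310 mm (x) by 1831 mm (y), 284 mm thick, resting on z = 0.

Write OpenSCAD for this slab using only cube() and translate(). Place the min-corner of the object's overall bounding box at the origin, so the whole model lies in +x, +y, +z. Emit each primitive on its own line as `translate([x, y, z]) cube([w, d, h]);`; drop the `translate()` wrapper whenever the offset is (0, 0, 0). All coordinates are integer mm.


cube([2310, 1831, 284]);


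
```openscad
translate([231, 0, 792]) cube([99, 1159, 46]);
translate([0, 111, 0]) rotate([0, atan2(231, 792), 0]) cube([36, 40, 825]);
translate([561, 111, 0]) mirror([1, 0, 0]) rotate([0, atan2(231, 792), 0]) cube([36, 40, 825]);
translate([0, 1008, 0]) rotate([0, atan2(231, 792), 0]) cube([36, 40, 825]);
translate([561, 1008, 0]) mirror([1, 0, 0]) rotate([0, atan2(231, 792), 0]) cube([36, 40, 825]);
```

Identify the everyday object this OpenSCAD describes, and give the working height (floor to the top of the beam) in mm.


A sawhorse. The overall height is 838 mm.

A beam across two mirrored pairs of raked legs — a sawhorse. The beam's underside is at z = 792 (matching the legs' vertical rise in atan2(231, 792)) and the beam is 46 mm tall, so its top is at 792 + 46 = 838 mm. The raked legs top out at the beam's underside, so that is the highest point.


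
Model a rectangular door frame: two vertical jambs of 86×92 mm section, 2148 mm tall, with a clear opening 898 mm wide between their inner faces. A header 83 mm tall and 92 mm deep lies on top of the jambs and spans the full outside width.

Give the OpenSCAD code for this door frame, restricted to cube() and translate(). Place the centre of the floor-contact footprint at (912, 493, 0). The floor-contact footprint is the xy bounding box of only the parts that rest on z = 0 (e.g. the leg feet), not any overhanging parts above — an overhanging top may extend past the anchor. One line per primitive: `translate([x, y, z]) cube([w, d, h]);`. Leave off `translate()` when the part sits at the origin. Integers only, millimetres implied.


translate([377, 447, 0]) cube([86, 92, 2148]);
translate([1361, 447, 0]) cube([86, 92, 2148]);
translate([377, 447, 2148]) cube([1070, 92, 83]);


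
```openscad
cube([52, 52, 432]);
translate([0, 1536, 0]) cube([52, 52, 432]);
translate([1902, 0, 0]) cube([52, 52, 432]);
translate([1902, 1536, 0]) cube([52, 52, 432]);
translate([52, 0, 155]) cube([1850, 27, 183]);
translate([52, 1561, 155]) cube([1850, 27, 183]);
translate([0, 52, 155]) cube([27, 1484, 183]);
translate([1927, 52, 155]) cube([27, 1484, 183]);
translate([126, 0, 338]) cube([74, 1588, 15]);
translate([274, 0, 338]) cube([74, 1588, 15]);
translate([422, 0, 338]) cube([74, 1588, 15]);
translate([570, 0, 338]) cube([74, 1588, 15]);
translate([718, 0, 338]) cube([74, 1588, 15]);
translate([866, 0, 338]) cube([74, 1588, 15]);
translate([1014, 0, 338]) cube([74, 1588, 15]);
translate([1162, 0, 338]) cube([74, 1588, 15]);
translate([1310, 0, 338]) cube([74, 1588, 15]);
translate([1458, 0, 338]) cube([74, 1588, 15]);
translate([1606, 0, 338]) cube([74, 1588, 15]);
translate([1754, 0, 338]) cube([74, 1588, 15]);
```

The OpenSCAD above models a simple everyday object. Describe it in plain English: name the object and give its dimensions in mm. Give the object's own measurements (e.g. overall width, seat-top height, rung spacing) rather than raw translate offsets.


A bed frame 1954 mm long (x) by 1588 mm wide (y). Four 52×52 mm corner posts, 432 mm tall, at the corners of the footprint. Four rails of 27 mm thickness and 183 mm height run between adjacent posts with their undersides at z = 155 mm, their outer faces flush with the outside of the frame (the two x-running rails run between the posts' inner faces; the two y-running rails run between the posts' inner faces). 12 slats, each 74 mm wide (x) and 15 mm thick, lie across the top of the two x-running rails, running the full 1588 mm width of the frame in y; along x they sit between the end posts with a 74 mm gap after the −x posts and between neighbouring slats and before the +x posts.


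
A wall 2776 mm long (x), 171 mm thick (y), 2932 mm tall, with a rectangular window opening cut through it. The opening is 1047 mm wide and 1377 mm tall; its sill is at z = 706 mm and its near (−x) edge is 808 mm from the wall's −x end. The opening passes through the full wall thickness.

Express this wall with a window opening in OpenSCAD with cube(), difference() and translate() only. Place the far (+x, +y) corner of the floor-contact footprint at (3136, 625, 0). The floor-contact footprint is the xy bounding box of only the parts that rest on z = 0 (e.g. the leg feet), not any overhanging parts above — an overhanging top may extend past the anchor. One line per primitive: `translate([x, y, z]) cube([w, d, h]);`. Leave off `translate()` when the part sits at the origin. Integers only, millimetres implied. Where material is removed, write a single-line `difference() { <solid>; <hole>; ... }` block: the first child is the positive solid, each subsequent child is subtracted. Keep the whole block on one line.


difference() { translate([360, 454, 0]) cube([2776, 171, 2932]); translate([1168, 454, 706]) cube([1047, 171, 1377]); }


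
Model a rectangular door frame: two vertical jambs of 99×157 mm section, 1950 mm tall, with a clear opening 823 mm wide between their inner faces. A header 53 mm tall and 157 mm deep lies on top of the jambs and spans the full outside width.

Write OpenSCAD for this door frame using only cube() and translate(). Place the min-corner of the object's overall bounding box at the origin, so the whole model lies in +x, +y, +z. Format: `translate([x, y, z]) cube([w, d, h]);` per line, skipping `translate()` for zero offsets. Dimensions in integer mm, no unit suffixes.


cube([99, 157, 1950]);
translate([922, 0, 0]) cube([99, 157, 1950]);
translate([0, 0, 1950]) cube([1021, 157, 53]);


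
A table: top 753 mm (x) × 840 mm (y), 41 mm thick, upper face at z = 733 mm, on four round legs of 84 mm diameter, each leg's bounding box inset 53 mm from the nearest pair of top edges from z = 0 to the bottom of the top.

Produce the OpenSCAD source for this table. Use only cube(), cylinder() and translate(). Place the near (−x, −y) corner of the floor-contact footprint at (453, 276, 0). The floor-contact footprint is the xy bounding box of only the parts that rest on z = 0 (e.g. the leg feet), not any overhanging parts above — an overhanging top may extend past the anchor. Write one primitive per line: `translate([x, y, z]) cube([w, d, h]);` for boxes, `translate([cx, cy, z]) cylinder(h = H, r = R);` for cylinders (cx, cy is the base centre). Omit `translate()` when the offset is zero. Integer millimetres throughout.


translate([400, 223, 692]) cube([753, 840, 41]);
translate([495, 318, 0]) cylinder(h = 692, r = 42);
translate([1058, 318, 0]) cylinder(h = 692, r = 42);
translate([495, 968, 0]) cylinder(h = 692, r = 42);
translate([1058, 968, 0]) cylinder(h = 692, r = 42);


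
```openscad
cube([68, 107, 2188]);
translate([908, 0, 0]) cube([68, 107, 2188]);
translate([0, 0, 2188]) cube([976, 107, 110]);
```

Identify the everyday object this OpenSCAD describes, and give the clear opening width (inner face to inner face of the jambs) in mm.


A door frame. The clear opening width is 840 mm.

Two 2188 mm tall posts with a header on top — a door frame. The left jamb is 68 mm wide at x = 0; the right jamb starts at x = 908. The clear opening is 908 − 68 = 840 mm.


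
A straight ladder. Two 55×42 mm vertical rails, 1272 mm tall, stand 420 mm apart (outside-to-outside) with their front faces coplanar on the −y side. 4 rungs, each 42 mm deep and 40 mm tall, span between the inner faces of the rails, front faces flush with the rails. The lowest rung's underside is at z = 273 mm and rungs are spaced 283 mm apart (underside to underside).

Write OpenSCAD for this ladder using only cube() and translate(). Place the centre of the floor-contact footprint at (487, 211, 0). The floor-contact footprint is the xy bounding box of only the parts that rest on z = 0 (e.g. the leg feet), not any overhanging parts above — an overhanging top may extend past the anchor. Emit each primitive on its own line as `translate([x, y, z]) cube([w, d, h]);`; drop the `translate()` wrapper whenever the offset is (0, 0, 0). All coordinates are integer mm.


translate([277, 190, 0]) cube([55, 42, 1272]);
translate([642, 190, 0]) cube([55, 42, 1272]);
translate([332, 190, 273]) cube([310, 42, 40]);
translate([332, 190, 556]) cube([310, 42, 40]);
translate([332, 190, 839]) cube([310, 42, 40]);
translate([332, 190, 1122]) cube([310, 42, 40]);


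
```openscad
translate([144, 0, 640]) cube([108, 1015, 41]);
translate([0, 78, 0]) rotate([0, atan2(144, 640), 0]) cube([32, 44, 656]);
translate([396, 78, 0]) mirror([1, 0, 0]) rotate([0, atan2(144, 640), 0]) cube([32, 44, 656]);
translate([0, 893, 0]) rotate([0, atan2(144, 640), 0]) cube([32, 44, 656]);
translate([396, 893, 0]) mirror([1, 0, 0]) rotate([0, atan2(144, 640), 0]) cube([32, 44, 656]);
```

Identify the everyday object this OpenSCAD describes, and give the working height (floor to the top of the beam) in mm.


A sawhorse. The overall height is 681 mm.

A beam across two mirrored pairs of raked legs — a sawhorse. The beam's underside is at z = 640 (matching the legs' vertical rise in atan2(144, 640)) and the beam is 41 mm tall, so its top is at 640 + 41 = 681 mm. The raked legs top out at the beam's underside, so that is the highest point.


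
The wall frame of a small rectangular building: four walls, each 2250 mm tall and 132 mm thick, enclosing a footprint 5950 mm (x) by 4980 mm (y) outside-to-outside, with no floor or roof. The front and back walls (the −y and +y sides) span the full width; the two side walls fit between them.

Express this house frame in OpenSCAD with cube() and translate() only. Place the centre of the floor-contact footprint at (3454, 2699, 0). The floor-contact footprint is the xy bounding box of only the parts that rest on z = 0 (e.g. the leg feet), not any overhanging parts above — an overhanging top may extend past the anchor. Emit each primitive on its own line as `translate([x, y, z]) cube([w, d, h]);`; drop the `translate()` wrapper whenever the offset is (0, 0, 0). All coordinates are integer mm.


translate([479, 209, 0]) cube([5950, 132, 2250]);
translate([479, 5057, 0]) cube([5950, 132, 2250]);
translate([479, 341, 0]) cube([132, 4716, 2250]);
translate([6297, 341, 0]) cube([132, 4716, 2250]);


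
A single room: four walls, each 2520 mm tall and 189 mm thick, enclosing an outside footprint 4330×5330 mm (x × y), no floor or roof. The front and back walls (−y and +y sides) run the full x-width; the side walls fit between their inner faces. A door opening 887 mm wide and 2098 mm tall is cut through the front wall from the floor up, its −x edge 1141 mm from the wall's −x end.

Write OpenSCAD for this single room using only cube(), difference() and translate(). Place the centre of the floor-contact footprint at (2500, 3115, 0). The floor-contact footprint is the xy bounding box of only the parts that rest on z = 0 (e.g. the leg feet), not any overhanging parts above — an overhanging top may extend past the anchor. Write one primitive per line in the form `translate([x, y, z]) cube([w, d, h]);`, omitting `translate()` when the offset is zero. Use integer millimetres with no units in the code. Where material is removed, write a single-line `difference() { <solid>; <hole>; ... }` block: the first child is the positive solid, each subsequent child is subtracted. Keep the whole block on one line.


difference() { translate([335, 450, 0]) cube([4330, 189, 2520]); translate([1476, 450, 0]) cube([887, 189, 2098]); }
translate([335, 5591, 0]) cube([4330, 189, 2520]);
translate([335, 639, 0]) cube([189, 4952, 2520]);
translate([4476, 639, 0]) cube([189, 4952, 2520]);


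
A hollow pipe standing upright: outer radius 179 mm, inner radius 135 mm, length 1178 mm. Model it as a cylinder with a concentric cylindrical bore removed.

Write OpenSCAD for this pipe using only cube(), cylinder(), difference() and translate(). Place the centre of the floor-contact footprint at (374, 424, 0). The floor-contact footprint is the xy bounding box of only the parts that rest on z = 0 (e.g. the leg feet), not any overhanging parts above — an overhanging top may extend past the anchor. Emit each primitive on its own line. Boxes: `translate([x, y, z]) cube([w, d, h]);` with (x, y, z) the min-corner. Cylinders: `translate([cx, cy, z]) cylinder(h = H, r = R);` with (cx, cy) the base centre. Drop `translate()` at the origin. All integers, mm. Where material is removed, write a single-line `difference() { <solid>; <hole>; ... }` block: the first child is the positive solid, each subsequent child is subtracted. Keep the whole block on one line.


difference() { translate([374, 424, 0]) cylinder(h = 1178, r = 179); translate([374, 424, 0]) cylinder(h = 1178, r = 135); }


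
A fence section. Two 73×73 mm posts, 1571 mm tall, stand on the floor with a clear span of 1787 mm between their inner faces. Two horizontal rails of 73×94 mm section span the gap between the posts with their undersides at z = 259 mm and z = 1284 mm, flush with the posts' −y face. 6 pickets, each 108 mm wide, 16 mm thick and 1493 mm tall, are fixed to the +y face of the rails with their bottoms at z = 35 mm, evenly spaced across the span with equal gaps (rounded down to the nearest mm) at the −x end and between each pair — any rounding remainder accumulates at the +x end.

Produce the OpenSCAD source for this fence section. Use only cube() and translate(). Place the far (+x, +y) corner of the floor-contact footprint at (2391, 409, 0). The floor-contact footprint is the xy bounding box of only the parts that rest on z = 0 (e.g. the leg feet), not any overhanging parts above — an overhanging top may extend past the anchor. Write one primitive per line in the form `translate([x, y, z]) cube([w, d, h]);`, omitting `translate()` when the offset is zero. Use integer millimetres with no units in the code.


translate([458, 336, 0]) cube([73, 73, 1571]);
translate([2318, 336, 0]) cube([73, 73, 1571]);
translate([531, 336, 259]) cube([1787, 73, 94]);
translate([531, 336, 1284]) cube([1787, 73, 94]);
translate([693, 409, 35]) cube([108, 16, 1493]);
translate([963, 409, 35]) cube([108, 16, 1493]);
translate([1233, 409, 35]) cube([108, 16, 1493]);
translate([1503, 409, 35]) cube([108, 16, 1493]);
translate([1773, 409, 35]) cube([108, 16, 1493]);
translate([2043, 409, 35]) cube([108, 16, 1493]);


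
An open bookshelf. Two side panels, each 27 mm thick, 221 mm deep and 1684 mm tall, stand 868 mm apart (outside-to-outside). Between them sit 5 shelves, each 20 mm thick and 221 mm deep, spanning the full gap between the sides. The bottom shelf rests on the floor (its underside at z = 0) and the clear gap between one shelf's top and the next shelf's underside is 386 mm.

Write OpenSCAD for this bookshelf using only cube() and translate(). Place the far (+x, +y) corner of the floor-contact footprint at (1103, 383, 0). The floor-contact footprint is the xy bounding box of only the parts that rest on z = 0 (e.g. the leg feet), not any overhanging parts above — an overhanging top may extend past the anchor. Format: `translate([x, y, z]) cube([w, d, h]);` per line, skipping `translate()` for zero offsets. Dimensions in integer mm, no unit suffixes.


translate([235, 162, 0]) cube([27, 221, 1684]);
translate([1076, 162, 0]) cube([27, 221, 1684]);
translate([262, 162, 0]) cube([814, 221, 20]);
translate([262, 162, 406]) cube([814, 221, 20]);
translate([262, 162, 812]) cube([814, 221, 20]);
translate([262, 162, 1218]) cube([814, 221, 20]);
translate([262, 162, 1624]) cube([814, 221, 20]);


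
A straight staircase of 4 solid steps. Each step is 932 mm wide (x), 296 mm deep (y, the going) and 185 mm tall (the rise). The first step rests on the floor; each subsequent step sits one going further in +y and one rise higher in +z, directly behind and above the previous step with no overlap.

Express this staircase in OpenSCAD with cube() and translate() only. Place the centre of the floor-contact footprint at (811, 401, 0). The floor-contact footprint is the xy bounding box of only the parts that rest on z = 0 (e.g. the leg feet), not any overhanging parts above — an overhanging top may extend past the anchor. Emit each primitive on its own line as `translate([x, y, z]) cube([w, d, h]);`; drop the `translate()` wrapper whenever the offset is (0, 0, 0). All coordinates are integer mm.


translate([345, 253, 0]) cube([932, 296, 185]);
translate([345, 549, 185]) cube([932, 296, 185]);
translate([345, 845, 370]) cube([932, 296, 185]);
translate([345, 1141, 555]) cube([932, 296, 185]);


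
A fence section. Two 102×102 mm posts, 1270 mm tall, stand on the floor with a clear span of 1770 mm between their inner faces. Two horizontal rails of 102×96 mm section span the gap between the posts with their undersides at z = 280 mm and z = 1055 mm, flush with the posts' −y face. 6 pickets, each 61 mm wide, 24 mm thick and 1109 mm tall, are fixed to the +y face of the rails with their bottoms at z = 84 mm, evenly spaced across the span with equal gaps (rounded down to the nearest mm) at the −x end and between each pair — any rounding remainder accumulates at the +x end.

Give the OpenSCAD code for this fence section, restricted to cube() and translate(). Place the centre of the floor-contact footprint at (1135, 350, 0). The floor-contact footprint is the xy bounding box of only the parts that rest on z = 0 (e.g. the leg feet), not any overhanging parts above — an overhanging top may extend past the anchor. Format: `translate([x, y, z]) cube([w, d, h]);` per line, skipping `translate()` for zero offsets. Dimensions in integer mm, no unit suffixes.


translate([148, 299, 0]) cube([102, 102, 1270]);
translate([2020, 299, 0]) cube([102, 102, 1270]);
translate([250, 299, 280]) cube([1770, 102, 96]);
translate([250, 299, 1055]) cube([1770, 102, 96]);
translate([450, 401, 84]) cube([61, 24, 1109]);
translate([711, 401, 84]) cube([61, 24, 1109]);
translate([972, 401, 84]) cube([61, 24, 1109]);
translate([1233, 401, 84]) cube([61, 24, 1109]);
translate([1494, 401, 84]) cube([61, 24, 1109]);
translate([1755, 401, 84]) cube([61, 24, 1109]);


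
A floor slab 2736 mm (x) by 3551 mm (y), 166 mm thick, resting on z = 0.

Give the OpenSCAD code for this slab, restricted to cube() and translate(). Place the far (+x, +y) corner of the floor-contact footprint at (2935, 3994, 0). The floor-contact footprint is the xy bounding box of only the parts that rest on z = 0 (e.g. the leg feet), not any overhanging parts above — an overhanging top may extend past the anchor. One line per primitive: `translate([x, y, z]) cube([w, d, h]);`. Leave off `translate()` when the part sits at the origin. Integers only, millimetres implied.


translate([199, 443, 0]) cube([2736, 3551, 166]);


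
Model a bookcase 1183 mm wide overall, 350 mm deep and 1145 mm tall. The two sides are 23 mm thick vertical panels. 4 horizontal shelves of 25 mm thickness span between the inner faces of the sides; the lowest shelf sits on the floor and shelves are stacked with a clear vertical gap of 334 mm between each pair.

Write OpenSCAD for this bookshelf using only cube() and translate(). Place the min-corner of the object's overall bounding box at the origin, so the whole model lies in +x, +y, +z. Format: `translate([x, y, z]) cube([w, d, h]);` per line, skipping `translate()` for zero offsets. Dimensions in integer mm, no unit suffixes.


cube([23, 350, 1145]);
translate([1160, 0, 0]) cube([23, 350, 1145]);
translate([23, 0, 0]) cube([1137, 350, 25]);
translate([23, 0, 359]) cube([1137, 350, 25]);
translate([23, 0, 718]) cube([1137, 350, 25]);
translate([23, 0, 1077]) cube([1137, 350, 25]);


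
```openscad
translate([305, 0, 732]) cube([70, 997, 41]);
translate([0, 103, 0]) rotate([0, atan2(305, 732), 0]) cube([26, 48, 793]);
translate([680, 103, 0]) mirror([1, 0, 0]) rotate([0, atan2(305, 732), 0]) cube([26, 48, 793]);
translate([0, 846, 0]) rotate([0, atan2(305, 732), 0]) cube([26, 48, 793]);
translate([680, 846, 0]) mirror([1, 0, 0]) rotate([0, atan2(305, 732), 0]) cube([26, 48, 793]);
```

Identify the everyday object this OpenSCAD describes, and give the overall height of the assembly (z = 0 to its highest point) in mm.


A sawhorse. The overall height is 773 mm.

A beam across two mirrored pairs of raked legs — a sawhorse. The beam's underside is at z = 732 (matching the legs' vertical rise in atan2(305, 732)) and the beam is 41 mm tall, so its top is at 732 + 41 = 773 mm. The raked legs top out at the beam's underside, so that is the highest point.


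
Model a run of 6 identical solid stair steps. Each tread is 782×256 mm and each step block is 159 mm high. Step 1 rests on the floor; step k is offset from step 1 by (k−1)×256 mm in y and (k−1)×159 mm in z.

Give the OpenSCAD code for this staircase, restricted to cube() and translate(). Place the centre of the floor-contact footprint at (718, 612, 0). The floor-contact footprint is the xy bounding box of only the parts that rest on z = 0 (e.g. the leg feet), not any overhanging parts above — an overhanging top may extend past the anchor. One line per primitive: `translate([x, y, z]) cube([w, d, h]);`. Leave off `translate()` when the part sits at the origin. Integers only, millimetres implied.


translate([327, 484, 0]) cube([782, 256, 159]);
translate([327, 740, 159]) cube([782, 256, 159]);
translate([327, 996, 318]) cube([782, 256, 159]);
translate([327, 1252, 477]) cube([782, 256, 159]);
translate([327, 1508, 636]) cube([782, 256, 159]);
translate([327, 1764, 795]) cube([782, 256, 159]);


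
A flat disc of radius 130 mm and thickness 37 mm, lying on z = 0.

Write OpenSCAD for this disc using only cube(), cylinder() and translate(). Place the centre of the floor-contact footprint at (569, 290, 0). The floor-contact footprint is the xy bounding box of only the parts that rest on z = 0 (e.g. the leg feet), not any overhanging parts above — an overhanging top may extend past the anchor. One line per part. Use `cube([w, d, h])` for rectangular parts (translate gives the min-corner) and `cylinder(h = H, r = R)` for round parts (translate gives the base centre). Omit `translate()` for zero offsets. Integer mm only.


translate([569, 290, 0]) cylinder(h = 37, r = 130);


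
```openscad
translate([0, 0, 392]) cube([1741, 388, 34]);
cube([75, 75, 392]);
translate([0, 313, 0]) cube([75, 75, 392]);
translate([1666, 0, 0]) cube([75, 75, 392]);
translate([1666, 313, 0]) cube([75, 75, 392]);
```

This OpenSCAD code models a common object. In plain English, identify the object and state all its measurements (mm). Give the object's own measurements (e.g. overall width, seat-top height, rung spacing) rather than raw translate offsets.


A long wooden bench with a 1741 mm (x) × 388 mm (y) seat, 34 mm thick, its top surface 426 mm above the floor. Four 75 mm square legs at the seat corners, flush with the edges, run from z = 0 to the seat underside.


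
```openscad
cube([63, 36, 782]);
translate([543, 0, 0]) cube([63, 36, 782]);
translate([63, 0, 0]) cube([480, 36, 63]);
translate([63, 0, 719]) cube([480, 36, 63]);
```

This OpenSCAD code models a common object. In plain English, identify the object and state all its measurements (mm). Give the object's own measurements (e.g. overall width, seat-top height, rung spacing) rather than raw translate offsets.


A rectangular picture frame lying in the x–z plane (depth along y). The opening is 480 mm wide (x) by 656 mm tall (z), surrounded by a border 63 mm wide on all four sides. The frame is 36 mm deep and is made of two full-height vertical stiles with two horizontal rails fitted between them.


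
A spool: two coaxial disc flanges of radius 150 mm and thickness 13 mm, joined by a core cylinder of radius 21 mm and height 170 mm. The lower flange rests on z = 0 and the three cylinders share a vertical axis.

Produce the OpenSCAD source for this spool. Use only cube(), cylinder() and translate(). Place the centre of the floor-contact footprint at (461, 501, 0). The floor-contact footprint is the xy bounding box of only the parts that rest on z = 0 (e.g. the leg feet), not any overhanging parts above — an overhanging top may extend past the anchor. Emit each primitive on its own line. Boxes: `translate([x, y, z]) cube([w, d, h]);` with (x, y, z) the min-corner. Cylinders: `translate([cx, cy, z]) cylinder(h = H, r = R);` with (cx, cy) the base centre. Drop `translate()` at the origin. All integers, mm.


translate([461, 501, 0]) cylinder(h = 13, r = 150);
translate([461, 501, 13]) cylinder(h = 170, r = 21);
translate([461, 501, 183]) cylinder(h = 13, r = 150);


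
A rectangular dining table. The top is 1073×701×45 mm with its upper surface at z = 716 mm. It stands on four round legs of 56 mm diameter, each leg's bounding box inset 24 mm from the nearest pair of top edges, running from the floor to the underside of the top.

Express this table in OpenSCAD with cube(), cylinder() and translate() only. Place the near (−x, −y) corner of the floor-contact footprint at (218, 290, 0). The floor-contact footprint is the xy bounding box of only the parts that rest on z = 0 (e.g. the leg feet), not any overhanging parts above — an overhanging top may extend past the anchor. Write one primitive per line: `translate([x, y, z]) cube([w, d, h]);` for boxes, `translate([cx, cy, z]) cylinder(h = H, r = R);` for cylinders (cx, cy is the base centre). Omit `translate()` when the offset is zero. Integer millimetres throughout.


translate([194, 266, 671]) cube([1073, 701, 45]);
translate([246, 318, 0]) cylinder(h = 671, r = 28);
translate([1215, 318, 0]) cylinder(h = 671, r = 28);
translate([246, 915, 0]) cylinder(h = 671, r = 28);
translate([1215, 915, 0]) cylinder(h = 671, r = 28);


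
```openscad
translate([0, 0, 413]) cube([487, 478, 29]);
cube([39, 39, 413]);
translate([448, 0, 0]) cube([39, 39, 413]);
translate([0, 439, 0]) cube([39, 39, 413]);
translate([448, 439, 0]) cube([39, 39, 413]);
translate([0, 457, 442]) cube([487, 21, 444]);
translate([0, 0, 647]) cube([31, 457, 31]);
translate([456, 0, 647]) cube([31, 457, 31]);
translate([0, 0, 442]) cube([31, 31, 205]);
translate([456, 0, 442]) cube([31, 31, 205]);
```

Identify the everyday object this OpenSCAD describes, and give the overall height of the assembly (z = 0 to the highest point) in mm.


A chair. The overall height is 886 mm.

A slab on four corner posts with a tall panel at the back — a chair. The seat slab sits at z = 413 with thickness 29, and the 444 mm backrest starts at the seat top, so the overall height is 413 + 29 + 444 = 886 mm.


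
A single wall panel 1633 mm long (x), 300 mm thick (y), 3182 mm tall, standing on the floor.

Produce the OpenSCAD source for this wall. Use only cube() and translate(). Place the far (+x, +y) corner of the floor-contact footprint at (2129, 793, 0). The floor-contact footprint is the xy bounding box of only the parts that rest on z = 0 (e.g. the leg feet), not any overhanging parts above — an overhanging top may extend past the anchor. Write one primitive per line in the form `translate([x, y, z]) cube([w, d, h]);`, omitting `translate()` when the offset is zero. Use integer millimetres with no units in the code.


translate([496, 493, 0]) cube([1633, 300, 3182]);


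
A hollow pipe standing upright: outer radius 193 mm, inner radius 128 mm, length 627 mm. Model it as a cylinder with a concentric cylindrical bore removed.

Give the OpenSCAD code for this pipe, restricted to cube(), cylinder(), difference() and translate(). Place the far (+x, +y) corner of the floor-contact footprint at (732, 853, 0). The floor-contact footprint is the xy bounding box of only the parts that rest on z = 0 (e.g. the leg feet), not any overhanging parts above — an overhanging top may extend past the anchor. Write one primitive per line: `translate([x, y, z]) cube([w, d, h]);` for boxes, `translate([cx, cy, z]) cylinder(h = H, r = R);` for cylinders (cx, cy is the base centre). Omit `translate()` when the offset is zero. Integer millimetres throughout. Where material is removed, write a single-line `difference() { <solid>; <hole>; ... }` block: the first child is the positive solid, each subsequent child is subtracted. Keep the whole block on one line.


difference() { translate([539, 660, 0]) cylinder(h = 627, r = 193); translate([539, 660, 0]) cylinder(h = 627, r = 128); }


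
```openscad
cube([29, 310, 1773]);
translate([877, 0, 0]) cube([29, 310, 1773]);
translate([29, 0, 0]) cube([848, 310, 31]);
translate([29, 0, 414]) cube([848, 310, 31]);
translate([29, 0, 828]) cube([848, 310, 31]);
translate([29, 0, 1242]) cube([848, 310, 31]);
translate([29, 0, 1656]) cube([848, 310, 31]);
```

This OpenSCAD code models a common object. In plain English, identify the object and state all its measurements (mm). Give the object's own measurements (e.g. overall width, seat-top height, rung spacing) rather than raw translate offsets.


An open bookshelf. Two side panels, each 29 mm thick, 310 mm deep and 1773 mm tall, stand 906 mm apart (outside-to-outside). Between them sit 5 shelves, each 31 mm thick and 310 mm deep, spanning the full gap between the sides. The bottom shelf rests on the floor (its underside at z = 0) and the clear gap between one shelf's top and the next shelf's underside is 383 mm.


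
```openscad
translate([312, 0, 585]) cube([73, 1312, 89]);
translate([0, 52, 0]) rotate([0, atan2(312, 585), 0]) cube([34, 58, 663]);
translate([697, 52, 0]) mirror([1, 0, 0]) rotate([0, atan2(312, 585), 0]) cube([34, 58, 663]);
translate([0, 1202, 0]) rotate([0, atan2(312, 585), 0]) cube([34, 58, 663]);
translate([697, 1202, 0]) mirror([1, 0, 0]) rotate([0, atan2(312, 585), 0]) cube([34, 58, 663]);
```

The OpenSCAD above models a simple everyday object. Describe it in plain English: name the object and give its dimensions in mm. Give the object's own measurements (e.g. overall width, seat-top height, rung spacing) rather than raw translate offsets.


A sawhorse. A 73×1312×89 mm beam (x, y, z) sits on two A-frame leg pairs. Each pair is two raked legs of 34×58 mm section (58 mm along y) splaying symmetrically in x. Each leg rises 585 mm vertically over 312 mm of horizontal reach and is 663 mm long along its own axis. Every leg's outer bottom edge rests on the floor and its outer top edge meets a bottom edge of the beam — the left legs (tilting toward +x) meet the beam's −x bottom edge, the right legs (their mirror images, tilting toward −x) meet its +x bottom edge — so the leg tops tuck under the beam, the beam's underside is 585 mm above the floor, and the feet are 697 mm apart outside-to-outside with the beam centred between them. The two leg pairs are set in 52 mm from either end of the beam.


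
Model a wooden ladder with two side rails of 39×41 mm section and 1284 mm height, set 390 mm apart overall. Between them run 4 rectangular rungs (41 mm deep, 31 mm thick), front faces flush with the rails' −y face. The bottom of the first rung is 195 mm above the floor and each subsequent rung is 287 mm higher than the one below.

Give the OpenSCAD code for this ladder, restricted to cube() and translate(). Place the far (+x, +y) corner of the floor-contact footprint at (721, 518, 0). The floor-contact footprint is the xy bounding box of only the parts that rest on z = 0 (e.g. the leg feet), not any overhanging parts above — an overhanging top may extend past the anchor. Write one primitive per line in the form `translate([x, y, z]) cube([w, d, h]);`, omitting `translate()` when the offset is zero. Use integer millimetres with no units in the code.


translate([331, 477, 0]) cube([39, 41, 1284]);
translate([682, 477, 0]) cube([39, 41, 1284]);
translate([370, 477, 195]) cube([312, 41, 31]);
translate([370, 477, 482]) cube([312, 41, 31]);
translate([370, 477, 769]) cube([312, 41, 31]);
translate([370, 477, 1056]) cube([312, 41, 31]);


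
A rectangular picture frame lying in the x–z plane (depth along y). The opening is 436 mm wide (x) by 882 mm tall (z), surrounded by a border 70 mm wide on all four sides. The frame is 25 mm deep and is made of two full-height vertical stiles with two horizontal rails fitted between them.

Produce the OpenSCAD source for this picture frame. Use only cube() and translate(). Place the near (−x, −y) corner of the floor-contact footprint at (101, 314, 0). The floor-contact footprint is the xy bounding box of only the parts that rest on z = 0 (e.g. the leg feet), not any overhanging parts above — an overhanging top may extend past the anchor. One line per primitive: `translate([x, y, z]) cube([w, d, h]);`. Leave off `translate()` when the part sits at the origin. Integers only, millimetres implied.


translate([101, 314, 0]) cube([70, 25, 1022]);
translate([607, 314, 0]) cube([70, 25, 1022]);
translate([171, 314, 0]) cube([436, 25, 70]);
translate([171, 314, 952]) cube([436, 25, 70]);


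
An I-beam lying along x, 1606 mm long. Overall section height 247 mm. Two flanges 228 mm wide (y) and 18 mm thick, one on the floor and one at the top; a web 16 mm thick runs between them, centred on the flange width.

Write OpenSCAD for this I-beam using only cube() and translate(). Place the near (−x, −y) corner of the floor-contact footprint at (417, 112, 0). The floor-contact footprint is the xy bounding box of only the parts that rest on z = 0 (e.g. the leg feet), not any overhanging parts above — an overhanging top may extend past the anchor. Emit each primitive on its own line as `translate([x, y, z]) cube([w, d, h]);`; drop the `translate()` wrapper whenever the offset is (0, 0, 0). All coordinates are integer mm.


translate([417, 112, 0]) cube([1606, 228, 18]);
translate([417, 218, 18]) cube([1606, 16, 211]);
translate([417, 112, 229]) cube([1606, 228, 18]);


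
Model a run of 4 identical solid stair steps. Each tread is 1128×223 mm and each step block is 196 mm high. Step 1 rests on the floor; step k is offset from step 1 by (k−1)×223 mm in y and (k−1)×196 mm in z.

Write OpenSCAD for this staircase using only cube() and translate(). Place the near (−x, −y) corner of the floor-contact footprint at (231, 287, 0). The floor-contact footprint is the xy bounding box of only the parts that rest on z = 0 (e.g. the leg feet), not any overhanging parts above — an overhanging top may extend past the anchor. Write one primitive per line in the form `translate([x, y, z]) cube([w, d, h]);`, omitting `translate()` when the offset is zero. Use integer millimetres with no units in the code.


translate([231, 287, 0]) cube([1128, 223, 196]);
translate([231, 510, 196]) cube([1128, 223, 196]);
translate([231, 733, 392]) cube([1128, 223, 196]);
translate([231, 956, 588]) cube([1128, 223, 196]);


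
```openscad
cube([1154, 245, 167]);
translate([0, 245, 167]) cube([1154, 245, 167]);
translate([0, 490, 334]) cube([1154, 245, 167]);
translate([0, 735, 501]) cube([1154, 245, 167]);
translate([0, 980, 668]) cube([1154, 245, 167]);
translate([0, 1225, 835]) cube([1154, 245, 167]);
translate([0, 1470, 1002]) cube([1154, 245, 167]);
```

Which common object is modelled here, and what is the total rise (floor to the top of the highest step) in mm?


A staircase. The total rise is 1169 mm.

7 identical blocks, each offset up and back from the previous — a staircase. Each step is 167 mm tall and there are 7 of them, so the total rise is 7 × 167 = 1169 mm.


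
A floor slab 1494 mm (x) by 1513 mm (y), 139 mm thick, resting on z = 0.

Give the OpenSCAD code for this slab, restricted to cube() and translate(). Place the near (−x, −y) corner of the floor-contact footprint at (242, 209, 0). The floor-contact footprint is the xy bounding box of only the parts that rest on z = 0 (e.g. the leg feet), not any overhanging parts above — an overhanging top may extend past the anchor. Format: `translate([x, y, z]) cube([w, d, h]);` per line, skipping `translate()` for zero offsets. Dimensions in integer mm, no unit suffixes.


translate([242, 209, 0]) cube([1494, 1513, 139]);


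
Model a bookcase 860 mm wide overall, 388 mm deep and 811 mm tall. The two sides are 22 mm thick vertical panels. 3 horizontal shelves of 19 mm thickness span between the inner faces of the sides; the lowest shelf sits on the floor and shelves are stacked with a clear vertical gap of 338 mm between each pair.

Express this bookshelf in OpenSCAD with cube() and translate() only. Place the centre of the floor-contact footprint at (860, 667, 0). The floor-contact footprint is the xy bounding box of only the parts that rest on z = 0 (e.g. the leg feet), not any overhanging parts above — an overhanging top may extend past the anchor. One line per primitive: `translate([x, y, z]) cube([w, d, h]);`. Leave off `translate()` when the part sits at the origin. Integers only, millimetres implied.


translate([430, 473, 0]) cube([22, 388, 811]);
translate([1268, 473, 0]) cube([22, 388, 811]);
translate([452, 473, 0]) cube([816, 388, 19]);
translate([452, 473, 357]) cube([816, 388, 19]);
translate([452, 473, 714]) cube([816, 388, 19]);


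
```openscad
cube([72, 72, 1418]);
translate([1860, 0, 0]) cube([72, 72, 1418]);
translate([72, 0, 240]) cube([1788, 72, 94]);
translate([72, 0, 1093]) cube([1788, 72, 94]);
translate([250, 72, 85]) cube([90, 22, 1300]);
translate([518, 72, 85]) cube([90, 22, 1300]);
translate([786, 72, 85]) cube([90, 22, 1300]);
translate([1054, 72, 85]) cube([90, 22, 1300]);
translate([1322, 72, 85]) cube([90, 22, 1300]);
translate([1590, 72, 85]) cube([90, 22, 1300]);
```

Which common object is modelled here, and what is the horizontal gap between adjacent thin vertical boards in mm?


A fence section. The picket gap is 178 mm.

Two posts, two rails, 6 pickets — a fence section. Span 1788 mm holds 6 pickets of 90 mm with 7 equal gaps: ⌊(1788 − 6·90) / 7⌋ = 178 mm.


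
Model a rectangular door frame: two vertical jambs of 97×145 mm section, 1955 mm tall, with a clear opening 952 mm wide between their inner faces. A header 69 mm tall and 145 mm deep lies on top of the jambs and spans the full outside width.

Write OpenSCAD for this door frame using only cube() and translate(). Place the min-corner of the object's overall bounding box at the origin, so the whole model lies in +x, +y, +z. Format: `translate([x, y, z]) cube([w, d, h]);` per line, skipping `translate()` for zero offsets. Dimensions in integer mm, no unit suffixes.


cube([97, 145, 1955]);
translate([1049, 0, 0]) cube([97, 145, 1955]);
translate([0, 0, 1955]) cube([1146, 145, 69]);


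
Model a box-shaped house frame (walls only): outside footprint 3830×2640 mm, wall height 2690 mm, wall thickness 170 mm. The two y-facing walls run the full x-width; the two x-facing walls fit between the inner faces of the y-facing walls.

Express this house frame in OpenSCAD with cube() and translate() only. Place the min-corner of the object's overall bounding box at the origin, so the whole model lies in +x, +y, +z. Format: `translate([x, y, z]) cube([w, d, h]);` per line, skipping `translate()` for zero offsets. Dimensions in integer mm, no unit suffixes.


cube([3830, 170, 2690]);
translate([0, 2470, 0]) cube([3830, 170, 2690]);
translate([0, 170, 0]) cube([170, 2300, 2690]);
translate([3660, 170, 0]) cube([170, 2300, 2690]);
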